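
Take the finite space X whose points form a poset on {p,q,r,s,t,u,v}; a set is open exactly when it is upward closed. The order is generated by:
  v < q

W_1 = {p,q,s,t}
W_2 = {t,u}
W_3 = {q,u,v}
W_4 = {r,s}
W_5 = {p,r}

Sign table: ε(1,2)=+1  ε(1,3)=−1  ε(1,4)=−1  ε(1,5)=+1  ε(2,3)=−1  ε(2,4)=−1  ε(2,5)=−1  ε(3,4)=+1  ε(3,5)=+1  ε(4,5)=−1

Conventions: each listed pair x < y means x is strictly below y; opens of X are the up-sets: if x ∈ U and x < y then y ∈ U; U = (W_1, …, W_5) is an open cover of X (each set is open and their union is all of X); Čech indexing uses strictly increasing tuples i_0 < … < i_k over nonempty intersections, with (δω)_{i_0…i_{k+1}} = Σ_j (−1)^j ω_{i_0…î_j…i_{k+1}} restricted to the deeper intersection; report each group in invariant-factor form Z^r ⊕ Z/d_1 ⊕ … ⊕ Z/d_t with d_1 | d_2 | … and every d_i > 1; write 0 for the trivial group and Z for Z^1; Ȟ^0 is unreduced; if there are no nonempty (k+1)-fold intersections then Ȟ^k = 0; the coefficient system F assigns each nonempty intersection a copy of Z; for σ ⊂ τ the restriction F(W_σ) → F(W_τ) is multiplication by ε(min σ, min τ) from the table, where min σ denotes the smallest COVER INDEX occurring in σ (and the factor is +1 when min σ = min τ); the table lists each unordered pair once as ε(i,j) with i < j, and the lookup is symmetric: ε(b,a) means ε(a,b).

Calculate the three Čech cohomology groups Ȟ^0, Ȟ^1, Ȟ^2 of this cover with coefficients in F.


nonempty overlaps:
  W12={t} W13={q} W14={s} W15={p} W23={u} W45={r}
C dims 5,6; δ0: rk 4, SNF 1^4
degree 0: 5−4−0 = 1 → Ȟ^0 ≅ Z
degree 1: 6−0−4 = 2 → Ȟ^1 ≅ Z^2
degree 2: 0−0−0 = 0 → Ȟ^2 ≅ 0

Ȟ^0(U;F) ≅ Z, Ȟ^1(U;F) ≅ Z^2 and Ȟ^2(U;F) ≅ 0


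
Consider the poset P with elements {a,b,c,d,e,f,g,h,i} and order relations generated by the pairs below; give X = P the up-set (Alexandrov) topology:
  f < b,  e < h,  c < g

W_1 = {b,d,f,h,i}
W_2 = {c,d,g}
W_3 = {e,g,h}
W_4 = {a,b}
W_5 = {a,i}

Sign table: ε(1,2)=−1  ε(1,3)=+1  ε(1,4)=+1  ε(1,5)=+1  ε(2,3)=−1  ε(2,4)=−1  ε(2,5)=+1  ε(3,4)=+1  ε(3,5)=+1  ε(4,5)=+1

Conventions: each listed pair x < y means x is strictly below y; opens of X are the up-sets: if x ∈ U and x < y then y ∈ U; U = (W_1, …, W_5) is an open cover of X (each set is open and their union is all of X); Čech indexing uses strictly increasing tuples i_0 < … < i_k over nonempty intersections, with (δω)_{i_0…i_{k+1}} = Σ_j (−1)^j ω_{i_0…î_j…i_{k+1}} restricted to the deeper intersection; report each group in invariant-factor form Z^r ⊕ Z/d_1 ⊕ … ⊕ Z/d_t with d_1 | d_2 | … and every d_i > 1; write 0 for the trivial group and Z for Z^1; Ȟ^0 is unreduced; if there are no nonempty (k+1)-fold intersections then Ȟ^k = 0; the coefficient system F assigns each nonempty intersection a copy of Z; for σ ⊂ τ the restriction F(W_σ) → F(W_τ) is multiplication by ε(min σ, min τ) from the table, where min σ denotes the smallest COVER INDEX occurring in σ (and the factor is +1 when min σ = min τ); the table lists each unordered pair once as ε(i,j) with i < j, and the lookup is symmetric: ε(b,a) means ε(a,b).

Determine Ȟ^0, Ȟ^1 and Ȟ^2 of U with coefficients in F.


Ȟ^0 = Z; Ȟ^1 = Z^2; Ȟ^2 = 0

cover nerve:
  W12={d} W13={h} W14={b} W15={i} W23={g} W45={a}
C dims 5,6; δ0: rk 4, SNF 1^4
Ȟ^0: (5−4)−0=1 ⇒ Z
Ȟ^1: (6−0)−4=2 ⇒ Z^2
Ȟ^2: (0−0)−0=0 ⇒ 0


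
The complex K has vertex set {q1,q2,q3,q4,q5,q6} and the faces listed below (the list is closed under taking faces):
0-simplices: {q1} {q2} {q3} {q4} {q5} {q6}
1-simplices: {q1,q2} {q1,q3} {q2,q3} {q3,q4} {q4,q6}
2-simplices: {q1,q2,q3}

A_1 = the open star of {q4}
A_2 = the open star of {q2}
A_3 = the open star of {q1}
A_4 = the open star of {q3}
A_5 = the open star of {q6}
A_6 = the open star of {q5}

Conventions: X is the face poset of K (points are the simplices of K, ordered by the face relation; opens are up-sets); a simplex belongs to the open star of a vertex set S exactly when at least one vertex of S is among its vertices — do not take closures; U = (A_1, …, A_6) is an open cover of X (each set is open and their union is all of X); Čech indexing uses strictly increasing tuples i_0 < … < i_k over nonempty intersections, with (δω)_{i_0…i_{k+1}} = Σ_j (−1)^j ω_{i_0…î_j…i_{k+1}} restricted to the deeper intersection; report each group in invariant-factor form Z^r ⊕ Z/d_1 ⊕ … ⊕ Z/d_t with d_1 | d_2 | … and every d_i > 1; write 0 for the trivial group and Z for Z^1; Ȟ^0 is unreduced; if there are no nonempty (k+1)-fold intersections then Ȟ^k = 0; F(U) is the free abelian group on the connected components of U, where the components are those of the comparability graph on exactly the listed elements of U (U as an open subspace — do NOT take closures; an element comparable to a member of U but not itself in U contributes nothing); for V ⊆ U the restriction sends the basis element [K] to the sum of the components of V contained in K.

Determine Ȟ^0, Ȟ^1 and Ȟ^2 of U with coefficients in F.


Ȟ^0 = Z^2, Ȟ^1 = 0, Ȟ^2 = 0

nerve of the cover:
  A1={{q4},{q3,q4},{q4,q6}} A2={{q2},{q1,q2},{q2,q3},{q1,q2,q3}} A3={{q1},{q1,q2},{q1,q3},{q1,q2,q3}} A4={{q3},{q1,q3},{q2,q3},{q3,q4},{q1,q2,q3}} A5={{q6},{q4,q6}} A6={{q5}}
  A14={{q3,q4}} A15={{q4,q6}} A23={{q1,q2},{q1,q2,q3}} A24={{q2,q3},{q1,q2,q3}} A34={{q1,q3},{q1,q2,q3}}
  A234={{q1,q2,q3}}
components per intersection:
  A1: {{q4},{q3,q4},{q4,q6}}
  A2: {{q2},{q1,q2},{q2,q3},{q1,q2,q3}}
  A3: {{q1},{q1,q2},{q1,q3},{q1,q2,q3}}
  A4: {{q3},{q1,q3},{q2,q3},{q3,q4},{q1,q2,q3}}
  A5: {{q6},{q4,q6}}
  A6: {{q5}}
  A14: {{q3,q4}}
  A15: {{q4,q6}}
  A23: {{q1,q2},{q1,q2,q3}}
  A24: {{q2,q3},{q1,q2,q3}}
  A34: {{q1,q3},{q1,q2,q3}}
  A234: {{q1,q2,q3}}
C dims 6,5,1; δ0: rk 4, SNF 1^4; δ1: rk 1, SNF 1^1
Ȟ^0 = (6 − 4) − 0 = 2, so Ȟ^0 ≅ Z^2
Ȟ^1 = (5 − 1) − 4 = 0, so Ȟ^1 ≅ 0
Ȟ^2 = (1 − 0) − 1 = 0, so Ȟ^2 ≅ 0


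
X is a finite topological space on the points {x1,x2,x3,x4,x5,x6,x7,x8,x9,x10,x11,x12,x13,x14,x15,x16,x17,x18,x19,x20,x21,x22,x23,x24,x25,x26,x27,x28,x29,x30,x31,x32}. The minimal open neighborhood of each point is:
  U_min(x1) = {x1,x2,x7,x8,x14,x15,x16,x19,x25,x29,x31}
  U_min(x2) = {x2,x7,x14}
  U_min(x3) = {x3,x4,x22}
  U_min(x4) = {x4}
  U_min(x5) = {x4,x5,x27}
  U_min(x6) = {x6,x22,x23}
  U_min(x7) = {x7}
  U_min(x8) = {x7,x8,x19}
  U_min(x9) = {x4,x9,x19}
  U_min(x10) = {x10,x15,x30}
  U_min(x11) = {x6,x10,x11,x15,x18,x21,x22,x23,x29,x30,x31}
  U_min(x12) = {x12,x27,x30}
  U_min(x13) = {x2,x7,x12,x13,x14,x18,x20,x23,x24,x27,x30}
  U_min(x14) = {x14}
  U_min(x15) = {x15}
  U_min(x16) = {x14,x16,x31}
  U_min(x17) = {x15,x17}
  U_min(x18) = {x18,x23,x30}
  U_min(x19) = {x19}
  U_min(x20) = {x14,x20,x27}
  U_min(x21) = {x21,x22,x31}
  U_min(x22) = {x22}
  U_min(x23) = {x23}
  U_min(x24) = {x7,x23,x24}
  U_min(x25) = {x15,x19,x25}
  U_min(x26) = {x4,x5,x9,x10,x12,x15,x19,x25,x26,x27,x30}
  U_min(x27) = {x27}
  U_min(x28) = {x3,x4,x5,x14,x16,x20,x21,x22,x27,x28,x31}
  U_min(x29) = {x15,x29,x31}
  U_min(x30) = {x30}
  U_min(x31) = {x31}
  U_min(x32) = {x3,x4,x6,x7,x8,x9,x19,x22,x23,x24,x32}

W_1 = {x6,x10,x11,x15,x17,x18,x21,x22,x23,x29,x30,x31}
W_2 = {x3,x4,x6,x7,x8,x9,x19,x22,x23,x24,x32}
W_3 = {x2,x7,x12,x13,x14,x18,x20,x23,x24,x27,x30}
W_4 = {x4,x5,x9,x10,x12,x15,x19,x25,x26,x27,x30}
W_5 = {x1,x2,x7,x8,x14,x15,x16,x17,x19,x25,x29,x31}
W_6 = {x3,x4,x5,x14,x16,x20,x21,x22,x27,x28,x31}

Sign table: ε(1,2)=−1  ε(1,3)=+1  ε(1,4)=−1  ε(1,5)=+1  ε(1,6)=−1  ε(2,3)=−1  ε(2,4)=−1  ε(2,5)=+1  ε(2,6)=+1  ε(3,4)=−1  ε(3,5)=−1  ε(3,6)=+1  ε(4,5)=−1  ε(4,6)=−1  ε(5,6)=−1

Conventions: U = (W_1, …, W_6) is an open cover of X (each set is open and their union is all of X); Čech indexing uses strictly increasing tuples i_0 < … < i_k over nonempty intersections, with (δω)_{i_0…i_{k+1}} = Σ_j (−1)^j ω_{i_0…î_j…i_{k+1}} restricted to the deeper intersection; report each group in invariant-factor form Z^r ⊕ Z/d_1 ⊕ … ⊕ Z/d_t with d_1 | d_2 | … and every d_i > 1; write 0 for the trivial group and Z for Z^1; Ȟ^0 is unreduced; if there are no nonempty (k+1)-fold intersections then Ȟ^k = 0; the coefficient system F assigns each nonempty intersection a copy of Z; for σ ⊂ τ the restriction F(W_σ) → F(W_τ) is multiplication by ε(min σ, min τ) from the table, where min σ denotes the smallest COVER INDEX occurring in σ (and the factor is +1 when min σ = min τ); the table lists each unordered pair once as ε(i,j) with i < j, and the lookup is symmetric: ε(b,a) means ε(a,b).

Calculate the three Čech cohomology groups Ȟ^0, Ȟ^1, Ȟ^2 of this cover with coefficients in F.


intersection data:
  W12={x6,x22,x23} W13={x18,x23,x30} W14={x10,x15,x30} W15={x15,x17,x29,x31} W16={x21,x22,x31} W23={x7,x23,x24} W24={x4,x9,x19} W25={x7,x8,x19} W26={x3,x4,x22} W34={x12,x27,x30} W35={x2,x7,x14} W36={x14,x20,x27} W45={x15,x19,x25} W46={x4,x5,x27} W56={x14,x16,x31}
  W123={x23} W126={x22} W134={x30} W145={x15} W156={x31} W235={x7} W245={x19} W246={x4} W346={x27} W356={x14}
C dims 6,15,10; δ0: rk 6, SNF 1^5·2; δ1: rk 9, SNF 1^9
Ȟ^0 = (6 − 6) − 0 = 0, so Ȟ^0 ≅ 0
Ȟ^1 = (15 − 9) − 6 = 0 plus torsion [2], so Ȟ^1 ≅ Z/2
Ȟ^2 = (10 − 0) − 9 = 1, so Ȟ^2 ≅ Z

Ȟ^0 ≅ 0,  Ȟ^1 ≅ Z/2,  Ȟ^2 ≅ Z


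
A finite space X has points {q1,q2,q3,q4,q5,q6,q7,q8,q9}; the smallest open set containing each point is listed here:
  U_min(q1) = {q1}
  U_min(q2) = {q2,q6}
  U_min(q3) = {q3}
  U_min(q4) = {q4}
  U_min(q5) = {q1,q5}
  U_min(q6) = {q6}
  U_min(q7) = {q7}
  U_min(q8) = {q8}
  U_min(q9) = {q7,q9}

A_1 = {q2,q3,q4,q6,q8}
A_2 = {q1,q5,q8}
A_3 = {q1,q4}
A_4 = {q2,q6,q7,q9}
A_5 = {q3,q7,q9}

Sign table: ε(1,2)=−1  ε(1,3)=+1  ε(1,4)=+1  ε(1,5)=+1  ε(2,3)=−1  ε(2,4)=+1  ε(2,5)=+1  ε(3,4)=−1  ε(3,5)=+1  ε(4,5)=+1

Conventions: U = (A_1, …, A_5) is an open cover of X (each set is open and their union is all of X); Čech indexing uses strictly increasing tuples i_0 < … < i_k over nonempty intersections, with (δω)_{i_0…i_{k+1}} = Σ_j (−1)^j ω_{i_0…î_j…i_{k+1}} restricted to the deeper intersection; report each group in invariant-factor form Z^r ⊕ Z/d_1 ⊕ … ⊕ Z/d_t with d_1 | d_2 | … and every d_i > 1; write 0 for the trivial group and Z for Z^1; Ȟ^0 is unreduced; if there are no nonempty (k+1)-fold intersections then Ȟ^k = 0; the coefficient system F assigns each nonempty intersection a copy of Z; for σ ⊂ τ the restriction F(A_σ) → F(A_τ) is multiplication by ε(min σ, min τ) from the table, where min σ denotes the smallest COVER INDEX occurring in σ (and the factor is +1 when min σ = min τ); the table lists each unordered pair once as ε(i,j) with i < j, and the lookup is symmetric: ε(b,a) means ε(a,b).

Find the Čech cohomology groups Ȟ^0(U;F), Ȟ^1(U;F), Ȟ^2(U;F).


nonempty overlaps:
  A12={q8} A13={q4} A14={q2,q6} A15={q3} A23={q1} A45={q7,q9}
C dims 5,6; δ0: rk 4, SNF 1^4
degree 0: 5−4−0 = 1 → Ȟ^0 ≅ Z
degree 1: 6−0−4 = 2 → Ȟ^1 ≅ Z^2
degree 2: 0−0−0 = 0 → Ȟ^2 ≅ 0

Ȟ^0 = Z,  Ȟ^1 = Z^2,  Ȟ^2 = 0


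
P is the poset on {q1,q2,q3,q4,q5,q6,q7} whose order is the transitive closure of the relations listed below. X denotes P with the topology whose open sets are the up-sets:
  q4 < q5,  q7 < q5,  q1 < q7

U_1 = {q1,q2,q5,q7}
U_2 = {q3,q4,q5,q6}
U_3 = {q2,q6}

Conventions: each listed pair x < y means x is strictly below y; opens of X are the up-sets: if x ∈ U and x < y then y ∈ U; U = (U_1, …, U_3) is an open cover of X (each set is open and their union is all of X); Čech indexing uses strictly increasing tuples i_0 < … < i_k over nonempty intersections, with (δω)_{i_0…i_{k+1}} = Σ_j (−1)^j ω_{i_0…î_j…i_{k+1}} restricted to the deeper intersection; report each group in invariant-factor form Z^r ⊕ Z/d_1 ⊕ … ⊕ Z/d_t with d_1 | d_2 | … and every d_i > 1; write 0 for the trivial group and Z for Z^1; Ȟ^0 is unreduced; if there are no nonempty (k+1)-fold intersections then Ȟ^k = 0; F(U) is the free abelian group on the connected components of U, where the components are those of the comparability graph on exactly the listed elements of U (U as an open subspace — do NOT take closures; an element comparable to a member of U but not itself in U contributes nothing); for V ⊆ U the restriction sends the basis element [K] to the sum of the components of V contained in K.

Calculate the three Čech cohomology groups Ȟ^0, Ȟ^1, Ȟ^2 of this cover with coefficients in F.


Ȟ^0(U;F) ≅ Z^4; Ȟ^1(U;F) ≅ 0; Ȟ^2(U;F) ≅ 0

nonempty overlaps:
  U12={q5} U13={q2} U23={q6}
components per intersection:
  U1: {q1,q5,q7} {q2}
  U2: {q3} {q4,q5} {q6}
  U3: {q2} {q6}
  U12: {q5}
  U13: {q2}
  U23: {q6}
C dims 7,3; δ0: rk 3, SNF 1^3
degree 0: 7−3−0 = 4 → Ȟ^0 ≅ Z^4
degree 1: 3−0−3 = 0 → Ȟ^1 ≅ 0
degree 2: 0−0−0 = 0 → Ȟ^2 ≅ 0


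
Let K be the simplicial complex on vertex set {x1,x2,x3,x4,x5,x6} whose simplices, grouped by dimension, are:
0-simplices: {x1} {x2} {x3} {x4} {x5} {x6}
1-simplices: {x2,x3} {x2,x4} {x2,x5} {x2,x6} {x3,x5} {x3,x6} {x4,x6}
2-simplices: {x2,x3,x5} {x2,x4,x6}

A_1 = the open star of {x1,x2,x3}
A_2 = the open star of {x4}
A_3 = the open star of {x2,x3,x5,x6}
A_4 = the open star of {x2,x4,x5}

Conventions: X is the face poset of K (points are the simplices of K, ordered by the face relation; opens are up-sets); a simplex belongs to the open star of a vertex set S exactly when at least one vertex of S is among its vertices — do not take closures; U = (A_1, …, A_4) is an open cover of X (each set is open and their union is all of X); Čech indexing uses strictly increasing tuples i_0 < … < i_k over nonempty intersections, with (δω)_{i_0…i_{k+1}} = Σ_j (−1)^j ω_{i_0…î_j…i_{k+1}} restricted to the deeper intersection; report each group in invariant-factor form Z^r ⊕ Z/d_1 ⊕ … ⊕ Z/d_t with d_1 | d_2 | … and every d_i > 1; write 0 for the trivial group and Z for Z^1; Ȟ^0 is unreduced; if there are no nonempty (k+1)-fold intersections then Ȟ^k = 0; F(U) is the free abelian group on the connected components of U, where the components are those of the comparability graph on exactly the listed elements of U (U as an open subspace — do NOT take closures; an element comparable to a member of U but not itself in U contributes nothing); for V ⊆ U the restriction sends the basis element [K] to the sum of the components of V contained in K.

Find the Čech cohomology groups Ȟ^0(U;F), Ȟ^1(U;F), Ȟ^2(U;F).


nonempty intersections:
  A1={{x1},{x2},{x3},{x2,x3},{x2,x4},{x2,x5},{x2,x6},{x3,x5},{x3,x6},{x2,x3,x5},{x2,x4,x6}} A2={{x4},{x2,x4},{x4,x6},{x2,x4,x6}} A3={{x2},{x3},{x5},{x6},{x2,x3},{x2,x4},{x2,x5},{x2,x6},{x3,x5},{x3,x6},{x4,x6},{x2,x3,x5},{x2,x4,x6}} A4={{x2},{x4},{x5},{x2,x3},{x2,x4},{x2,x5},{x2,x6},{x3,x5},{x4,x6},{x2,x3,x5},{x2,x4,x6}}
  A12={{x2,x4},{x2,x4,x6}} A13={{x2},{x3},{x2,x3},{x2,x4},{x2,x5},{x2,x6},{x3,x5},{x3,x6},{x2,x3,x5},{x2,x4,x6}} A14={{x2},{x2,x3},{x2,x4},{x2,x5},{x2,x6},{x3,x5},{x2,x3,x5},{x2,x4,x6}} A23={{x2,x4},{x4,x6},{x2,x4,x6}} A24={{x4},{x2,x4},{x4,x6},{x2,x4,x6}} A34={{x2},{x5},{x2,x3},{x2,x4},{x2,x5},{x2,x6},{x3,x5},{x4,x6},{x2,x3,x5},{x2,x4,x6}}
  A123={{x2,x4},{x2,x4,x6}} A124={{x2,x4},{x2,x4,x6}} A134={{x2},{x2,x3},{x2,x4},{x2,x5},{x2,x6},{x3,x5},{x2,x3,x5},{x2,x4,x6}} A234={{x2,x4},{x4,x6},{x2,x4,x6}}
  A1234={{x2,x4},{x2,x4,x6}}
components per intersection:
  A1: {{x1}} {{x2},{x3},{x2,x3},{x2,x4},{x2,x5},{x2,x6},{x3,x5},{x3,x6},{x2,x3,x5},{x2,x4,x6}}
  A2: {{x4},{x2,x4},{x4,x6},{x2,x4,x6}}
  A3: {{x2},{x3},{x5},{x6},{x2,x3},{x2,x4},{x2,x5},{x2,x6},{x3,x5},{x3,x6},{x4,x6},{x2,x3,x5},{x2,x4,x6}}
  A4: {{x2},{x4},{x5},{x2,x3},{x2,x4},{x2,x5},{x2,x6},{x3,x5},{x4,x6},{x2,x3,x5},{x2,x4,x6}}
  A12: {{x2,x4},{x2,x4,x6}}
  A13: {{x2},{x3},{x2,x3},{x2,x4},{x2,x5},{x2,x6},{x3,x5},{x3,x6},{x2,x3,x5},{x2,x4,x6}}
  A14: {{x2},{x2,x3},{x2,x4},{x2,x5},{x2,x6},{x3,x5},{x2,x3,x5},{x2,x4,x6}}
  A23: {{x2,x4},{x4,x6},{x2,x4,x6}}
  A24: {{x4},{x2,x4},{x4,x6},{x2,x4,x6}}
  A34: {{x2},{x5},{x2,x3},{x2,x4},{x2,x5},{x2,x6},{x3,x5},{x4,x6},{x2,x3,x5},{x2,x4,x6}}
  A123: {{x2,x4},{x2,x4,x6}}
  A124: {{x2,x4},{x2,x4,x6}}
  A134: {{x2},{x2,x3},{x2,x4},{x2,x5},{x2,x6},{x3,x5},{x2,x3,x5},{x2,x4,x6}}
  A234: {{x2,x4},{x4,x6},{x2,x4,x6}}
  A1234: {{x2,x4},{x2,x4,x6}}
C dims 5,6,4,1; δ0: rk 3, SNF 1^3; δ1: rk 3, SNF 1^3; δ2: rk 1, SNF 1^1
Ȟ^0: (5−3)−0=2 ⇒ Z^2
Ȟ^1: (6−3)−3=0 ⇒ 0
Ȟ^2: (4−1)−3=0 ⇒ 0

Ȟ^0 ≅ Z^2, Ȟ^1 ≅ 0, Ȟ^2 ≅ 0


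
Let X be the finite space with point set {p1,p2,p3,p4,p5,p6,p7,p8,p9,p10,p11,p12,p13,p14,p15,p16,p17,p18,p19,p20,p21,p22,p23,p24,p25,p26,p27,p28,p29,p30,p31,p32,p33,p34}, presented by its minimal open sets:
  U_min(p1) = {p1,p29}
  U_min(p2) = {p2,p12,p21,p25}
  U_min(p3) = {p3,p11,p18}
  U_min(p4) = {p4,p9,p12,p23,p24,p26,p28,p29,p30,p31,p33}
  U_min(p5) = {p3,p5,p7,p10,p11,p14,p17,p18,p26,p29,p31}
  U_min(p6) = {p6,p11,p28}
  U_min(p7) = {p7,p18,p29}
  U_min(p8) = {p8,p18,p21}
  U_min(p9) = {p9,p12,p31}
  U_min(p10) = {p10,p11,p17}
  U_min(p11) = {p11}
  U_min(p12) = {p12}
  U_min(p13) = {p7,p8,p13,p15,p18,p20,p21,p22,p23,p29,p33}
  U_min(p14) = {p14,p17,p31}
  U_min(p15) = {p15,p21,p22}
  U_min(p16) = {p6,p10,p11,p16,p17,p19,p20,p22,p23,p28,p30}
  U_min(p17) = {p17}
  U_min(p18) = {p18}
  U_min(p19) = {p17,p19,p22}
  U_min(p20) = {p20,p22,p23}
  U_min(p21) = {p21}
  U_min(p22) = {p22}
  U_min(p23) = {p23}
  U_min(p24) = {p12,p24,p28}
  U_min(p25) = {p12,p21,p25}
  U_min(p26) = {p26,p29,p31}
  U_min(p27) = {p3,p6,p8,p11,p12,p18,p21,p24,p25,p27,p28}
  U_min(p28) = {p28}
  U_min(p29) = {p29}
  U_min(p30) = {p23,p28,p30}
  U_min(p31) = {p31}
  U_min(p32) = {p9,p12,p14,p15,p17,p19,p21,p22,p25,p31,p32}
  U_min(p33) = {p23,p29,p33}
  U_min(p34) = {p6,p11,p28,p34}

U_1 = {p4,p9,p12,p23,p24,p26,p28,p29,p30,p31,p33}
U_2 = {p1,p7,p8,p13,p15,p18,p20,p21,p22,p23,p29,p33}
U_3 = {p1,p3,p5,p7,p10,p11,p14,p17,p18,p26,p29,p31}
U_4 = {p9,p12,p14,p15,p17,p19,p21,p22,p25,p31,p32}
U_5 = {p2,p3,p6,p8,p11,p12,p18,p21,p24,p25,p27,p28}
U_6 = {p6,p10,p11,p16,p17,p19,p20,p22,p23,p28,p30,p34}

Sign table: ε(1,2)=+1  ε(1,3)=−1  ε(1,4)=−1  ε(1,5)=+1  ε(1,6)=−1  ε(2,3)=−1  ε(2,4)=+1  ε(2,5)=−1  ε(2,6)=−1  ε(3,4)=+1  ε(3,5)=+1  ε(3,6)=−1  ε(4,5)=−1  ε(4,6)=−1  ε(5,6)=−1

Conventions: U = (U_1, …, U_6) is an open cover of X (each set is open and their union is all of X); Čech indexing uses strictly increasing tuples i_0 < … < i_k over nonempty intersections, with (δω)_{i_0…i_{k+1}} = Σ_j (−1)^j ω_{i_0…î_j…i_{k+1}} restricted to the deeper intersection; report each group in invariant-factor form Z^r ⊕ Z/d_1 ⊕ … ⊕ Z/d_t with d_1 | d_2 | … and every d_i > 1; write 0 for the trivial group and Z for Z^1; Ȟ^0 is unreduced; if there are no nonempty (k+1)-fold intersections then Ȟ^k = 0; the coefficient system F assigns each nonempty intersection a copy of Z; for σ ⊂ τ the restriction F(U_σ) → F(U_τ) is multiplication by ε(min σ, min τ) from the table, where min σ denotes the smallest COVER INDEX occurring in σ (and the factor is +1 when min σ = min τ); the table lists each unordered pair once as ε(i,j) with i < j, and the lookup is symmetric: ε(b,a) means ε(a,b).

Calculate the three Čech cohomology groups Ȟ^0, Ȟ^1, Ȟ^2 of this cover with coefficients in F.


nonempty intersections:
  U12={p23,p29,p33} U13={p26,p29,p31} U14={p9,p12,p31} U15={p12,p24,p28} U16={p23,p28,p30} U23={p1,p7,p18,p29} U24={p15,p21,p22} U25={p8,p18,p21} U26={p20,p22,p23} U34={p14,p17,p31} U35={p3,p11,p18} U36={p10,p11,p17} U45={p12,p21,p25} U46={p17,p19,p22} U56={p6,p11,p28}
  U123={p29} U126={p23} U134={p31} U145={p12} U156={p28} U235={p18} U245={p21} U246={p22} U346={p17} U356={p11}
C dims 6,15,10; δ0: rk 6, SNF 1^5·2; δ1: rk 9, SNF 1^9
Ȟ^0: (6−6)−0=0 ⇒ 0
Ȟ^1: (15−9)−6=0 plus torsion [2] ⇒ Z/2
Ȟ^2: (10−0)−9=1 ⇒ Z

Ȟ^0 ≅ 0, Ȟ^1 ≅ Z/2 and Ȟ^2 ≅ Z


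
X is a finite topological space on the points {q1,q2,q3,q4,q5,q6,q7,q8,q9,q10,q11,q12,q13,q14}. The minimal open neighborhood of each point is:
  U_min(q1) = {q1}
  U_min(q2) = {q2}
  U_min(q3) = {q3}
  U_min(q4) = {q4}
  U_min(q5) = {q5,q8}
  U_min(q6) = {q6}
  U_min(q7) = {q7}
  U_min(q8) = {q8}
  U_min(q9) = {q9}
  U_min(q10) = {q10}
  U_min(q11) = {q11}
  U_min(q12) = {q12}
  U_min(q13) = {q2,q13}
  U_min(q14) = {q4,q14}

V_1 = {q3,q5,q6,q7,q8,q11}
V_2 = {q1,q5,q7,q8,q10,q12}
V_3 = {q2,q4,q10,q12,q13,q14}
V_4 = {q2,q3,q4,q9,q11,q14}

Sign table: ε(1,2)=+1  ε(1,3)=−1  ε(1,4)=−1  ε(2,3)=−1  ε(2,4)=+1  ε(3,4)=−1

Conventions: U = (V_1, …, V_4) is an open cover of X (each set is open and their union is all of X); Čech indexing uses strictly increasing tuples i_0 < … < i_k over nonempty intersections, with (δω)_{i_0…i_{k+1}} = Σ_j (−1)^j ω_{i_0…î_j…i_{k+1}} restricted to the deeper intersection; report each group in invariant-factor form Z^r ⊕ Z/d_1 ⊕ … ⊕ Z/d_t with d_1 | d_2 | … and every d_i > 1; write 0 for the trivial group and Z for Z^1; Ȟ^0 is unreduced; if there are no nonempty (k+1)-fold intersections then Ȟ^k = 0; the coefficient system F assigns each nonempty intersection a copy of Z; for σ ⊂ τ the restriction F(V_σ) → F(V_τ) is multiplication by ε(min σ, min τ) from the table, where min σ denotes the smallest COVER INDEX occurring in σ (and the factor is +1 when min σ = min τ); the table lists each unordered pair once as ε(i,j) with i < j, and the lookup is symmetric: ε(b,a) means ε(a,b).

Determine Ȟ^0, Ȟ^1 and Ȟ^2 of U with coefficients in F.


cover nerve:
  V12={q5,q7,q8} V14={q3,q11} V23={q10,q12} V34={q2,q4,q14}
C dims 4,4; δ0: rk 4, SNF 1^3·2
Ȟ^0: (4−4)−0=0 ⇒ 0
Ȟ^1: (4−0)−4=0 plus torsion [2] ⇒ Z/2
Ȟ^2: (0−0)−0=0 ⇒ 0

Ȟ^0(U;F) ≅ 0, Ȟ^1(U;F) ≅ Z/2, Ȟ^2(U;F) ≅ 0


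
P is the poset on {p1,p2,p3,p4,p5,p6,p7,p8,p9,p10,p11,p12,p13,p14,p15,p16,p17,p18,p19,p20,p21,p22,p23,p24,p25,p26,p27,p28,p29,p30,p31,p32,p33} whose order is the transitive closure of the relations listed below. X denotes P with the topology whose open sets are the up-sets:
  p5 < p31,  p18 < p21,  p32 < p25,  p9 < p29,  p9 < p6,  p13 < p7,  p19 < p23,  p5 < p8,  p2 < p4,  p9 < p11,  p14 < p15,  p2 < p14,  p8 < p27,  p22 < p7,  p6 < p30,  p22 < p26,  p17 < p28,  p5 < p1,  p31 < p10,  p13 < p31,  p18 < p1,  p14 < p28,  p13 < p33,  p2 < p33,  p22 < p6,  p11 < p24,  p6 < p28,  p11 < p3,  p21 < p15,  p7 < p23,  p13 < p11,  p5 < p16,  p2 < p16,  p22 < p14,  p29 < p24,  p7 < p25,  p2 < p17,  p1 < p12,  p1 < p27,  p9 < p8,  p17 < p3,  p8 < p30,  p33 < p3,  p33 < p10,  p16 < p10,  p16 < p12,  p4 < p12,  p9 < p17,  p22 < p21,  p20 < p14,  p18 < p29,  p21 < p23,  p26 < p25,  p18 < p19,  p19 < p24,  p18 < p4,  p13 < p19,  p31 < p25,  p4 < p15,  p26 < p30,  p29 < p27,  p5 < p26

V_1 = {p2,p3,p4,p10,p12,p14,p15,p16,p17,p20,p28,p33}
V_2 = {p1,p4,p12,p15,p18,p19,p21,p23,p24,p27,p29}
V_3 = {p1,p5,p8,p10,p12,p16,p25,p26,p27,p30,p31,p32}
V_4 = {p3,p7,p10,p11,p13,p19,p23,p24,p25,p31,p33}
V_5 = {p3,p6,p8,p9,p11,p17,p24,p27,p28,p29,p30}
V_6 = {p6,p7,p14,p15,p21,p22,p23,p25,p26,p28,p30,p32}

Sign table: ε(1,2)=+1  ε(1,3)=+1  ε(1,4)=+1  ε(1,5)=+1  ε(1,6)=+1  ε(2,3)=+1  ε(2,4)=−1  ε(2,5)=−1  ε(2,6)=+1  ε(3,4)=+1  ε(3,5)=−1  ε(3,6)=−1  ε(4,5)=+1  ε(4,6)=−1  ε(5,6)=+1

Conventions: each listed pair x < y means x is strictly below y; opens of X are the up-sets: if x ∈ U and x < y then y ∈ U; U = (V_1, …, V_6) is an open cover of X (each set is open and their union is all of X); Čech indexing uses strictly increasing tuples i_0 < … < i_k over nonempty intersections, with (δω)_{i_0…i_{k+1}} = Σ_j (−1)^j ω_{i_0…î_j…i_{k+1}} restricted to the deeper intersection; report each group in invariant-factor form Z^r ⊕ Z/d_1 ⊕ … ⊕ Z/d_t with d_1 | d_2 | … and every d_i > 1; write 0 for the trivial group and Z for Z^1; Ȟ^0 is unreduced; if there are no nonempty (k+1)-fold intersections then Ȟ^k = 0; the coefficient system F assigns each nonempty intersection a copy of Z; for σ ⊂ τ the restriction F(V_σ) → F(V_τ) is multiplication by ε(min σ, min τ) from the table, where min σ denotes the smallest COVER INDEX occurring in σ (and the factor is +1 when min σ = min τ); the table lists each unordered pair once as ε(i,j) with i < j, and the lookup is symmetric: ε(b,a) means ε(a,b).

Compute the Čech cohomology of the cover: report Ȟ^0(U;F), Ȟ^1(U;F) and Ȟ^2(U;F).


nerve of the cover:
  V12={p4,p12,p15} V13={p10,p12,p16} V14={p3,p10,p33} V15={p3,p17,p28} V16={p14,p15,p28} V23={p1,p12,p27} V24={p19,p23,p24} V25={p24,p27,p29} V26={p15,p21,p23} V34={p10,p25,p31} V35={p8,p27,p30} V36={p25,p26,p30,p32} V45={p3,p11,p24} V46={p7,p23,p25} V56={p6,p28,p30}
  V123={p12} V126={p15} V134={p10} V145={p3} V156={p28} V235={p27} V245={p24} V246={p23} V346={p25} V356={p30}
C dims 6,15,10; δ0: rk 6, SNF 1^5·2; δ1: rk 9, SNF 1^9
Ȟ^0 = (6 − 6) − 0 = 0, so Ȟ^0 ≅ 0
Ȟ^1 = (15 − 9) − 6 = 0 plus torsion [2], so Ȟ^1 ≅ Z/2
Ȟ^2 = (10 − 0) − 9 = 1, so Ȟ^2 ≅ Z

Ȟ^0 ≅ 0,  Ȟ^1 ≅ Z/2,  Ȟ^2 ≅ Z


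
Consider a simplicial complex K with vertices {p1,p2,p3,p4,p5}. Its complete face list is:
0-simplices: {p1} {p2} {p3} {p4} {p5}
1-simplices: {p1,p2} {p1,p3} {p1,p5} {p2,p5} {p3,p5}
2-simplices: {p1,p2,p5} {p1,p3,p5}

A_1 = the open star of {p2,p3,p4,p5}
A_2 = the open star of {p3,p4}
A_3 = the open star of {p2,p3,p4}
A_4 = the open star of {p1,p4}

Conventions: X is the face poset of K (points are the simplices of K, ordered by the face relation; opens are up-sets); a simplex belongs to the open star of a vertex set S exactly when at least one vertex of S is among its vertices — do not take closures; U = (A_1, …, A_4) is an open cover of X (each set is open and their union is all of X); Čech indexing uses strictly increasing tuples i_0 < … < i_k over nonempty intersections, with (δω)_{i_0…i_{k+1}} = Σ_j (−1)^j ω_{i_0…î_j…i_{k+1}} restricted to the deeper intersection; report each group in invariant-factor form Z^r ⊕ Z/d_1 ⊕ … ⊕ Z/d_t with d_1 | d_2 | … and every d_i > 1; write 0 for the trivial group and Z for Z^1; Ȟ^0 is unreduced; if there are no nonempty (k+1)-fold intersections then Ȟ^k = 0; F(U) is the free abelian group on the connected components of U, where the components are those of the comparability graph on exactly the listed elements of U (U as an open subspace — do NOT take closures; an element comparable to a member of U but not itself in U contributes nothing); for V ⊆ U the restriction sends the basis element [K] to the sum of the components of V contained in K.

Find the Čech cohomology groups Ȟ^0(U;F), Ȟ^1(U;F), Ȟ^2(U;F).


Ȟ^0 = Z^2, Ȟ^1 = 0, Ȟ^2 = 0

nerve simplices:
  A1={{p2},{p3},{p4},{p5},{p1,p2},{p1,p3},{p1,p5},{p2,p5},{p3,p5},{p1,p2,p5},{p1,p3,p5}} A2={{p3},{p4},{p1,p3},{p3,p5},{p1,p3,p5}} A3={{p2},{p3},{p4},{p1,p2},{p1,p3},{p2,p5},{p3,p5},{p1,p2,p5},{p1,p3,p5}} A4={{p1},{p4},{p1,p2},{p1,p3},{p1,p5},{p1,p2,p5},{p1,p3,p5}}
  A12={{p3},{p4},{p1,p3},{p3,p5},{p1,p3,p5}} A13={{p2},{p3},{p4},{p1,p2},{p1,p3},{p2,p5},{p3,p5},{p1,p2,p5},{p1,p3,p5}} A14={{p4},{p1,p2},{p1,p3},{p1,p5},{p1,p2,p5},{p1,p3,p5}} A23={{p3},{p4},{p1,p3},{p3,p5},{p1,p3,p5}} A24={{p4},{p1,p3},{p1,p3,p5}} A34={{p4},{p1,p2},{p1,p3},{p1,p2,p5},{p1,p3,p5}}
  A123={{p3},{p4},{p1,p3},{p3,p5},{p1,p3,p5}} A124={{p4},{p1,p3},{p1,p3,p5}} A134={{p4},{p1,p2},{p1,p3},{p1,p2,p5},{p1,p3,p5}} A234={{p4},{p1,p3},{p1,p3,p5}}
  A1234={{p4},{p1,p3},{p1,p3,p5}}
components per intersection:
  A1: {{p2},{p3},{p5},{p1,p2},{p1,p3},{p1,p5},{p2,p5},{p3,p5},{p1,p2,p5},{p1,p3,p5}} {{p4}}
  A2: {{p3},{p1,p3},{p3,p5},{p1,p3,p5}} {{p4}}
  A3: {{p2},{p1,p2},{p2,p5},{p1,p2,p5}} {{p3},{p1,p3},{p3,p5},{p1,p3,p5}} {{p4}}
  A4: {{p1},{p1,p2},{p1,p3},{p1,p5},{p1,p2,p5},{p1,p3,p5}} {{p4}}
  A12: {{p3},{p1,p3},{p3,p5},{p1,p3,p5}} {{p4}}
  A13: {{p2},{p1,p2},{p2,p5},{p1,p2,p5}} {{p3},{p1,p3},{p3,p5},{p1,p3,p5}} {{p4}}
  A14: {{p4}} {{p1,p2},{p1,p3},{p1,p5},{p1,p2,p5},{p1,p3,p5}}
  A23: {{p3},{p1,p3},{p3,p5},{p1,p3,p5}} {{p4}}
  A24: {{p4}} {{p1,p3},{p1,p3,p5}}
  A34: {{p4}} {{p1,p2},{p1,p2,p5}} {{p1,p3},{p1,p3,p5}}
  A123: {{p3},{p1,p3},{p3,p5},{p1,p3,p5}} {{p4}}
  A124: {{p4}} {{p1,p3},{p1,p3,p5}}
  A134: {{p4}} {{p1,p2},{p1,p2,p5}} {{p1,p3},{p1,p3,p5}}
  A234: {{p4}} {{p1,p3},{p1,p3,p5}}
  A1234: {{p4}} {{p1,p3},{p1,p3,p5}}
C dims 9,14,9,2; δ0: rk 7, SNF 1^7; δ1: rk 7, SNF 1^7; δ2: rk 2, SNF 1^2
degree 0: 9−7−0 = 2 → Ȟ^0 ≅ Z^2
degree 1: 14−7−7 = 0 → Ȟ^1 ≅ 0
degree 2: 9−2−7 = 0 → Ȟ^2 ≅ 0


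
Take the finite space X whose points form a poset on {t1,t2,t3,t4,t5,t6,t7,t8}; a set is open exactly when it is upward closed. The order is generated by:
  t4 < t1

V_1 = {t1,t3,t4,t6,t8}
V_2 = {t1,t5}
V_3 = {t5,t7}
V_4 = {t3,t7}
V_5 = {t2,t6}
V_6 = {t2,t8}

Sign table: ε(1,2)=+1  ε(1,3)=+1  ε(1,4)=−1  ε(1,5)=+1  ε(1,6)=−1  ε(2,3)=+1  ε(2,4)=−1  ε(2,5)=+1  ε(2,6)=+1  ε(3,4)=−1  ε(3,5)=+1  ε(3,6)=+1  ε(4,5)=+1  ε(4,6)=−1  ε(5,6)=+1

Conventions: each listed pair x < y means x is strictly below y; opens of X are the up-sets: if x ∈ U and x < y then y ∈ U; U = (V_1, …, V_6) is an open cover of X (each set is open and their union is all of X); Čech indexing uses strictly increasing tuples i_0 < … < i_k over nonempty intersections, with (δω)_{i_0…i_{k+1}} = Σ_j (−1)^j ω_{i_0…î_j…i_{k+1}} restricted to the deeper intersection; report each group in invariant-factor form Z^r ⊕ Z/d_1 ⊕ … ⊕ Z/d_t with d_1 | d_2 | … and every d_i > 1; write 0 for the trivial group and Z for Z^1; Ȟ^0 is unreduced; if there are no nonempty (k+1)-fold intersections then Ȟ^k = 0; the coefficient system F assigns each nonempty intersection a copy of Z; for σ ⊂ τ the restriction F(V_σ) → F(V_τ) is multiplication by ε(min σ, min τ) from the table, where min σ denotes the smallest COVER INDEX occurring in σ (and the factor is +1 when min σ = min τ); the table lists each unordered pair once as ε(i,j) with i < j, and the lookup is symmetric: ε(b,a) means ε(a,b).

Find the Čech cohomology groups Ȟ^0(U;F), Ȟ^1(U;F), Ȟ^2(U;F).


Ȟ^0 ≅ 0, Ȟ^1 ≅ Z ⊕ Z/2 and Ȟ^2 ≅ 0

nonempty intersections:
  V12={t1} V14={t3} V15={t6} V16={t8} V23={t5} V34={t7} V56={t2}
C dims 6,7; δ0: rk 6, SNF 1^5·2
Ȟ^0: (6−6)−0=0 ⇒ 0
Ȟ^1: (7−0)−6=1 plus torsion [2] ⇒ Z ⊕ Z/2
Ȟ^2: (0−0)−0=0 ⇒ 0


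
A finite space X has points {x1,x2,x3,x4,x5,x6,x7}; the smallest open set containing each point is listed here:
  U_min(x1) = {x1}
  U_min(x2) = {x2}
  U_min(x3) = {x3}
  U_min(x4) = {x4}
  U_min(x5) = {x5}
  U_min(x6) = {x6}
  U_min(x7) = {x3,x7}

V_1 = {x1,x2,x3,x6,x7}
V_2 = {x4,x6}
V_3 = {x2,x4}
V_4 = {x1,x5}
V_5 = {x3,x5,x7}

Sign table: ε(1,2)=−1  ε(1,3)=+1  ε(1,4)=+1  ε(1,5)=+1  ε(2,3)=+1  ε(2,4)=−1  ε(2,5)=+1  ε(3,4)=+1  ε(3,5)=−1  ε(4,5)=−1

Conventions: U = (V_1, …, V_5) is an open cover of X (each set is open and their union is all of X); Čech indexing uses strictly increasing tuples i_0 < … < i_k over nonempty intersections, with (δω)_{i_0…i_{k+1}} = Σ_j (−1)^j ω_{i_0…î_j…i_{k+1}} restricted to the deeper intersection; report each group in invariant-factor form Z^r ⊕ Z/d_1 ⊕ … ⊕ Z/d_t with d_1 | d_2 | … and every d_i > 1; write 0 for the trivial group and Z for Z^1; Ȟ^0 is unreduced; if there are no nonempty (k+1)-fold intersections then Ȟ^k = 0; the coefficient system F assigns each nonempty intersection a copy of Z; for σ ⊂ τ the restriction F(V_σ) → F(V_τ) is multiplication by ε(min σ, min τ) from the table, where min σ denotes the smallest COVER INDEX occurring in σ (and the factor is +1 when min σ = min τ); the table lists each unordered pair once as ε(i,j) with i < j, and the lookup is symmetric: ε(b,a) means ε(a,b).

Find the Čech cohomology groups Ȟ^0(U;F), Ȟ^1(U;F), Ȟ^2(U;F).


Ȟ^0(U;F) ≅ 0, Ȟ^1(U;F) ≅ Z ⊕ Z/2, Ȟ^2(U;F) ≅ 0

nerve of the cover:
  V12={x6} V13={x2} V14={x1} V15={x3,x7} V23={x4} V45={x5}
C dims 5,6; δ0: rk 5, SNF 1^4·2
Ȟ^0 = (5 − 5) − 0 = 0, so Ȟ^0 ≅ 0
Ȟ^1 = (6 − 0) − 5 = 1 plus torsion [2], so Ȟ^1 ≅ Z ⊕ Z/2
Ȟ^2 = (0 − 0) − 0 = 0, so Ȟ^2 ≅ 0


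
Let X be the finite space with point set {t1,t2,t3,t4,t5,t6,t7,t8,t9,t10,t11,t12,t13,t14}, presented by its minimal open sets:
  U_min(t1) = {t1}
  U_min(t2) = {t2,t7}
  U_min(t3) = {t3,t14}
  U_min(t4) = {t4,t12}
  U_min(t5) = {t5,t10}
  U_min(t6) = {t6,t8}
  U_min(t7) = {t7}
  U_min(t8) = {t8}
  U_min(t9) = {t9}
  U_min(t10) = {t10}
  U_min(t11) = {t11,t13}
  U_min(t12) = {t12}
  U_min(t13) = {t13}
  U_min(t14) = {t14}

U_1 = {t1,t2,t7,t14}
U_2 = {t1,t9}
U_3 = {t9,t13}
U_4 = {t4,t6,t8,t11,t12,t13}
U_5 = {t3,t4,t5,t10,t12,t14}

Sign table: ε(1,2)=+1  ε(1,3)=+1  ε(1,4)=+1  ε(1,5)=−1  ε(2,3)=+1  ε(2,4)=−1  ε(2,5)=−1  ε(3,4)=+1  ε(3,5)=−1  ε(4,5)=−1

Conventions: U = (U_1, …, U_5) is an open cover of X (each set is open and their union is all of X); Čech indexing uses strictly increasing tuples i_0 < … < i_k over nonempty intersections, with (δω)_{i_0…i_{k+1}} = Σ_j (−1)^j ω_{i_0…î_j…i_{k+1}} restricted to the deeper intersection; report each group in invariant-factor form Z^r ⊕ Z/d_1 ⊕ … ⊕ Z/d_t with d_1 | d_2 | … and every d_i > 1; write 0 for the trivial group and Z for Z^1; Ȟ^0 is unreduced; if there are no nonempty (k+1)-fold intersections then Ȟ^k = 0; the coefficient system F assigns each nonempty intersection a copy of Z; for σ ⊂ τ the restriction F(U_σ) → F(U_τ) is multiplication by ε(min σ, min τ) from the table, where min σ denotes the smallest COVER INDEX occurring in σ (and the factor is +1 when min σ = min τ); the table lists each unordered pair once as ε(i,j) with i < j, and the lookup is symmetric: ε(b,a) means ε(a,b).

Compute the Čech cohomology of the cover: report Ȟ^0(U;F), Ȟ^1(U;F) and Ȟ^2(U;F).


Ȟ^0 = Z,  Ȟ^1 = Z,  Ȟ^2 = 0

nonempty overlaps:
  U12={t1} U15={t14} U23={t9} U34={t13} U45={t4,t12}
C dims 5,5; δ0: rk 4, SNF 1^4
degree 0: 5−4−0 = 1 → Ȟ^0 ≅ Z
degree 1: 5−0−4 = 1 → Ȟ^1 ≅ Z
degree 2: 0−0−0 = 0 → Ȟ^2 ≅ 0


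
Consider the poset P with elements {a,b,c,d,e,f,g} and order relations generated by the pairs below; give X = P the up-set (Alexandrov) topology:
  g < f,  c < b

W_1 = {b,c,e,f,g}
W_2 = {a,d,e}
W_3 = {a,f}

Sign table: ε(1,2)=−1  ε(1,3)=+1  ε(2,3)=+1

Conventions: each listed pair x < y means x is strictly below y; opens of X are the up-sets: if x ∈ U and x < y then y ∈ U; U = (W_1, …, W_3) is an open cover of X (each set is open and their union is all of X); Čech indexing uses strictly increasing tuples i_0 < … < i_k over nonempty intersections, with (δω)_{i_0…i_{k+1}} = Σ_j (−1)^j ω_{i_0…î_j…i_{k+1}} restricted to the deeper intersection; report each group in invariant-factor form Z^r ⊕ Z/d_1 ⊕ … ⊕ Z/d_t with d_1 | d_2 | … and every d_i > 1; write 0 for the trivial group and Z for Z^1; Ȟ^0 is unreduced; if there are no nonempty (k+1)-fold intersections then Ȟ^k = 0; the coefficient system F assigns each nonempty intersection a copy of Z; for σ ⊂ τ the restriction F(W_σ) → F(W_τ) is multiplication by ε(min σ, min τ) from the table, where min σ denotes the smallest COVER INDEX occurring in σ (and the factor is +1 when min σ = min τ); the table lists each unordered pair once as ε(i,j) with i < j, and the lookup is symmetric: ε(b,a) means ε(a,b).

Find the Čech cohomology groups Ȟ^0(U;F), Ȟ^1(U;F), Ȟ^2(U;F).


Ȟ^0(U;F) ≅ 0; Ȟ^1(U;F) ≅ Z/2; Ȟ^2(U;F) ≅ 0

cover nerve:
  W12={e} W13={f} W23={a}
C dims 3,3; δ0: rk 3, SNF 1^2·2
Ȟ^0: (3−3)−0=0 ⇒ 0
Ȟ^1: (3−0)−3=0 plus torsion [2] ⇒ Z/2
Ȟ^2: (0−0)−0=0 ⇒ 0


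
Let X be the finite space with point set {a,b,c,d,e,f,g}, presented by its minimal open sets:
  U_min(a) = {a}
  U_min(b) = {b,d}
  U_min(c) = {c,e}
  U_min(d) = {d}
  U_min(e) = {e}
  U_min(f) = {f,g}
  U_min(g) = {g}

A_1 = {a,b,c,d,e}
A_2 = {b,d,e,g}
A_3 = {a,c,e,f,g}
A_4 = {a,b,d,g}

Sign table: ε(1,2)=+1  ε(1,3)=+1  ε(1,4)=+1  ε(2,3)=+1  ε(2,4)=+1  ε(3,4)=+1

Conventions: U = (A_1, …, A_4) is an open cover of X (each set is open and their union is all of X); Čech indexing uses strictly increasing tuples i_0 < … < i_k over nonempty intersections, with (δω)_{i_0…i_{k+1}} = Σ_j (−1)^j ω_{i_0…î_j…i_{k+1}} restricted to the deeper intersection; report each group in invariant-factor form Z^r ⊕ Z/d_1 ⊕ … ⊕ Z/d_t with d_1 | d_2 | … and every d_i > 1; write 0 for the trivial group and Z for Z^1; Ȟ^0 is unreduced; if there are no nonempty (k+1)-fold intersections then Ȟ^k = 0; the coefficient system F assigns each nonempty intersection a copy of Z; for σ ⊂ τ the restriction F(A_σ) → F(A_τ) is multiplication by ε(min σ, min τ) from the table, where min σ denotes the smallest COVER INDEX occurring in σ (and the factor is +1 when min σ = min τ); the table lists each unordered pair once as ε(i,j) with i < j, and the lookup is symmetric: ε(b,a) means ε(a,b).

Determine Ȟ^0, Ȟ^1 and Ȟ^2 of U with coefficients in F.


Ȟ^0 ≅ Z,  Ȟ^1 ≅ 0,  Ȟ^2 ≅ Z

nonempty overlaps:
  A12={b,d,e} A13={a,c,e} A14={a,b,d} A23={e,g} A24={b,d,g} A34={a,g}
  A123={e} A124={b,d} A134={a} A234={g}
C dims 4,6,4; δ0: rk 3, SNF 1^3; δ1: rk 3, SNF 1^3
degree 0: 4−3−0 = 1 → Ȟ^0 ≅ Z
degree 1: 6−3−3 = 0 → Ȟ^1 ≅ 0
degree 2: 4−0−3 = 1 → Ȟ^2 ≅ Z


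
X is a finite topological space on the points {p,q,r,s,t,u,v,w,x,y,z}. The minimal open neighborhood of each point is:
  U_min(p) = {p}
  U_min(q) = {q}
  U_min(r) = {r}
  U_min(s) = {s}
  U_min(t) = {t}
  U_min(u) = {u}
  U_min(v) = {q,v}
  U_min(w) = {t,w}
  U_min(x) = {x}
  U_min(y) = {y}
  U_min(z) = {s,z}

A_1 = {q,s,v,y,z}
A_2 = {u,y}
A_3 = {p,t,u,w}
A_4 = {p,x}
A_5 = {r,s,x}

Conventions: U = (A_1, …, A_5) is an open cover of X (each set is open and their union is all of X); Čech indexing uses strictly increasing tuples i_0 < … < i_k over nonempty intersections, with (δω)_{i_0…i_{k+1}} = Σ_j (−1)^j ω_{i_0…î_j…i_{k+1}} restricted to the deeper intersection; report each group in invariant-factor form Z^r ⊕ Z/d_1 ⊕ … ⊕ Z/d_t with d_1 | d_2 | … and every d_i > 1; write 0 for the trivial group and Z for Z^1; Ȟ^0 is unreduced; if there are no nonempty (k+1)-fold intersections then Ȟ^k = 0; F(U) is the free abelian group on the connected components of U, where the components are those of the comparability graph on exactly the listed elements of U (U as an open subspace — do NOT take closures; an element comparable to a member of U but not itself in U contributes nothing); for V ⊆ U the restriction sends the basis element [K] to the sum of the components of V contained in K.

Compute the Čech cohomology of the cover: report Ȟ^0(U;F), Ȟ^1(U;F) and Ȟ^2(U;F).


cover nerve:
  A12={y} A15={s} A23={u} A34={p} A45={x}
components per intersection:
  A1: {q,v} {s,z} {y}
  A2: {u} {y}
  A3: {p} {t,w} {u}
  A4: {p} {x}
  A5: {r} {s} {x}
  A12: {y}
  A15: {s}
  A23: {u}
  A34: {p}
  A45: {x}
C dims 13,5; δ0: rk 5, SNF 1^5
Ȟ^0: (13−5)−0=8 ⇒ Z^8
Ȟ^1: (5−0)−5=0 ⇒ 0
Ȟ^2: (0−0)−0=0 ⇒ 0

Ȟ^0(U;F) ≅ Z^8; Ȟ^1(U;F) ≅ 0; Ȟ^2(U;F) ≅ 0


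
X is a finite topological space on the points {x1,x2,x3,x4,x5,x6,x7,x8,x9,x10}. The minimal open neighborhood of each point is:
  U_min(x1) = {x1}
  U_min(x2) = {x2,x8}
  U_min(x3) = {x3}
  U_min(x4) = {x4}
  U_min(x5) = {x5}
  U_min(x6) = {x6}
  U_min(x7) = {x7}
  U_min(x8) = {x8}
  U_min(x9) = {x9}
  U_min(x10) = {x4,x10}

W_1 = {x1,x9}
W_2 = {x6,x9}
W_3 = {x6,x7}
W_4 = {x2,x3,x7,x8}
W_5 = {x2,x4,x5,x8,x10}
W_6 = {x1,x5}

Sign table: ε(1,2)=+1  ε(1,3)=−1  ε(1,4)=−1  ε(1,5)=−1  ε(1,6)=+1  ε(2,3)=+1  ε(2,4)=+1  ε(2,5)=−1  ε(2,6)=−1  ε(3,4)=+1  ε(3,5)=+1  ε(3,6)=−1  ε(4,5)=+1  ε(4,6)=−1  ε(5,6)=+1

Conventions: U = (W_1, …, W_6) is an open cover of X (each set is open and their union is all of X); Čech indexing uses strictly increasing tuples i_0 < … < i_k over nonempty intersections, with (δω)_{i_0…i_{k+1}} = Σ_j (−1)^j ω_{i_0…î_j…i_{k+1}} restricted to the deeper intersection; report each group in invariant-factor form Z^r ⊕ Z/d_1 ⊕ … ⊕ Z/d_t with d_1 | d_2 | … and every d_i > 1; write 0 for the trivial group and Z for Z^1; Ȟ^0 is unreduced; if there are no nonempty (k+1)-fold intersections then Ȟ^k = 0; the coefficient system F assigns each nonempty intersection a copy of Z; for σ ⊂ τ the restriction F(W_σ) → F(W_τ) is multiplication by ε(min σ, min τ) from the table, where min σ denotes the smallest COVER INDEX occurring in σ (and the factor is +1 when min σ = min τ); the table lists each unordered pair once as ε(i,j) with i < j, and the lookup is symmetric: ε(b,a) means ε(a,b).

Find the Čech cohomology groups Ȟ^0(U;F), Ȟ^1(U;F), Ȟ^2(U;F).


intersection data:
  W12={x9} W16={x1} W23={x6} W34={x7} W45={x2,x8} W56={x5}
C dims 6,6; δ0: rk 5, SNF 1^5
Ȟ^0 = (6 − 5) − 0 = 1, so Ȟ^0 ≅ Z
Ȟ^1 = (6 − 0) − 5 = 1, so Ȟ^1 ≅ Z
Ȟ^2 = (0 − 0) − 0 = 0, so Ȟ^2 ≅ 0

Ȟ^0(U;F) ≅ Z,  Ȟ^1(U;F) ≅ Z,  Ȟ^2(U;F) ≅ 0
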